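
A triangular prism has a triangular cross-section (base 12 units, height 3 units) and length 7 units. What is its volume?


Shape: triangular prism
Triangle base = 12 units, triangle height = 3 units, prism length L = 7 units
Formula: V = (1/2 * b * h_tri) * L
Cross-section area = 0.5 * 12 * 3 = 18
V = 18 * 7
V = 126
126 units^3


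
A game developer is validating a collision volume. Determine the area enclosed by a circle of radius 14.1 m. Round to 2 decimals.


Shape: circle
Radius r = 14.1 m
Formula: A = pi * r^2
r^2 = 14.1^2 = 198.81
A = pi * 198.81
A = 624.58
624.58 m^2


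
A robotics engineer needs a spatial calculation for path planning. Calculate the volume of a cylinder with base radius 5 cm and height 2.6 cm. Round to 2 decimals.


Shape: cylinder
Radius r = 5 cm, Height h = 2.6 cm
Formula: V = pi * r^2 * h
r^2 = 25
V = pi * 25 * 2.6
V = 65 * pi
V = 204.2
204.2 cm^3


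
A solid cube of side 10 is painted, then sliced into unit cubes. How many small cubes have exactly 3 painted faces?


Large cube: 10 x 10 x 10, cut into unit cubes.
Cubes with 3 painted faces are at the corners. A cube always has 8 corners.
Count = 8
8 unit cubes


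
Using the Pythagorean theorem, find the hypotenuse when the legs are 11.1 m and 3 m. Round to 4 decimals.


Shape: right triangle
Legs a = 11.1 m, b = 3 m
Formula: c = sqrt(a^2 + b^2)
a^2 = 123.21, b^2 = 9
a^2 + b^2 = 132.21
c = sqrt(132.21)
c = 11.4983
11.4983 m


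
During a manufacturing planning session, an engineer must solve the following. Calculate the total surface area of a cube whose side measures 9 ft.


Shape: cube
Side s = 9 ft
A cube has 6 square faces.
Formula: SA = 6 * s^2
s^2 = 81
SA = 6 * 81
SA = 486
486 ft^2


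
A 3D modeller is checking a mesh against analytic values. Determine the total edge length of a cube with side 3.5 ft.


Shape: cube
Side s = 3.5 ft
A cube has 12 edges, all equal.
Formula: total edge length = 12 * s
Total = 12 * 3.5
Total = 42
42 ft


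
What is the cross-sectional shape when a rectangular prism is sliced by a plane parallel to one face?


Solid: rectangular prism
Cutting plane: parallel to one face
Visualize the intersection of the plane with the solid's surface.
The boundary of the cut region is a rectangle.
rectangle


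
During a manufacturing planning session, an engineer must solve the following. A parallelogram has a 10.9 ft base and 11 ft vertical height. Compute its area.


Shape: parallelogram
Base b = 10.9 ft, Height h = 11 ft
Formula: A = b * h
A = 10.9 * 11
A = 119.9
119.9 ft^2


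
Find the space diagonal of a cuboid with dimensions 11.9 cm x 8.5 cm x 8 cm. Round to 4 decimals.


Shape: rectangular box (space diagonal)
l = 11.9 cm, w = 8.5 cm, h = 8 cm
Visualize: the diagonal of the base, then a right triangle with that diagonal and the height.
Formula: d = sqrt(l^2 + w^2 + h^2)
l^2 + w^2 + h^2 = 141.61 + 72.25 + 64 = 277.86
d = sqrt(277.86)
d = 16.6691
16.6691 cm


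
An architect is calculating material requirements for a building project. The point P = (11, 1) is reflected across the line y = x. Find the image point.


Transformation: reflection
Original point: (11, 1)
Rule for reflection over y = x: (x, y) -> (y, x)
Apply: (11, 1) -> (1, 11)
(1, 11)


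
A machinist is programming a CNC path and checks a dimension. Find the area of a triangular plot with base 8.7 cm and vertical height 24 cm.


Shape: triangle
Base b = 8.7 cm, Height h = 24 cm
Formula: A = (1/2) * b * h
A = 0.5 * 8.7 * 24
A = 0.5 * 208.8
A = 104.4
104.4 cm^2


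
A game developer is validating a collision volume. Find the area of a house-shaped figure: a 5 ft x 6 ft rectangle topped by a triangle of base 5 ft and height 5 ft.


Composite shape: rectangle + triangle
Rectangle area = 5 * 6 = 30
Triangle area = 0.5 * 5 * 5 = 12.5
Total = 30 + 12.5
Total = 42.5
42.5 ft^2


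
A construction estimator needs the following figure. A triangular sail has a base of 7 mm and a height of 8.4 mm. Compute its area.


Shape: triangle
Base b = 7 mm, Height h = 8.4 mm
Formula: A = (1/2) * b * h
A = 0.5 * 7 * 8.4
A = 0.5 * 58.8
A = 29.4
29.4 mm^2


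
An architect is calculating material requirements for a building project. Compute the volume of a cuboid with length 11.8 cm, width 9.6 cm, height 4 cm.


Shape: rectangular prism
l = 11.8 cm, w = 9.6 cm, h = 4 cm
Formula: V = l * w * h
V = 11.8 * 9.6 * 4
V = 113.28 * 4
V = 453.12
453.12 cm^3


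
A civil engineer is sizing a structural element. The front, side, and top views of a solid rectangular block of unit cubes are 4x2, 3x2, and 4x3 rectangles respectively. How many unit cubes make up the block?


Orthographic views of a solid rectangular block:
Front view 4 x 2 -> length = 4, height = 2
Side view 3 x 2 -> width = 3, height = 2 (consistent)
Top view 4 x 3 -> confirms length = 4, width = 3
The block is 4 x 3 x 2.
Total unit cubes = 4 * 3 * 2 = 24
24 unit cubes


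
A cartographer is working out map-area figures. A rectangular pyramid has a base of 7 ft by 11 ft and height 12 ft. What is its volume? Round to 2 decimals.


Shape: rectangular pyramid
Base: 7 ft x 11 ft, Height h = 12 ft
Formula: V = (1/3) * base_area * h
base_area = 7 * 11 = 77
base_area * h = 77 * 12 = 924
V = 924 / 3
V = 308
308 ft^3


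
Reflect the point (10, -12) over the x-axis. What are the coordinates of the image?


Transformation: reflection
Original point: (10, -12)
Rule for reflection over the x-axis: (x, y) -> (x, -y)
Apply: (10, -12) -> (10, 12)
(10, 12)


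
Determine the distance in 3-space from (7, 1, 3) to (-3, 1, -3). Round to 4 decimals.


3D distance between two points
P1 = (7, 1, 3), P2 = (-3, 1, -3)
Formula: d = sqrt((x2-x1)^2 + (y2-y1)^2 + (z2-z1)^2)
dx = -3 - 7 = -10
dy = 1 - 1 = 0
dz = -3 - 3 = -6
dx^2 + dy^2 + dz^2 = 100 + 0 + 36 = 136
d = sqrt(136)
d = 11.6619
11.6619 units


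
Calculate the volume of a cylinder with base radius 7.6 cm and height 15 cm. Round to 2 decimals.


Shape: cylinder
Radius r = 7.6 cm, Height h = 15 cm
Formula: V = pi * r^2 * h
r^2 = 57.76
V = pi * 57.76 * 15
V = 866.4 * pi
V = 2721.88
2721.88 cm^3


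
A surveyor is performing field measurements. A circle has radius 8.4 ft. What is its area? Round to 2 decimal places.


Shape: circle
Radius r = 8.4 ft
Formula: A = pi * r^2
r^2 = 8.4^2 = 70.56
A = pi * 70.56
A = 221.67
221.67 ft^2


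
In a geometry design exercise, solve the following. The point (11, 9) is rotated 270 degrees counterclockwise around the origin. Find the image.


Transformation: rotation about the origin
Original point: (11, 9)
Rule for 270 deg counterclockwise: (x, y) -> (y, -x)
Apply: (11, 9) -> (9, -11)
(9, -11)


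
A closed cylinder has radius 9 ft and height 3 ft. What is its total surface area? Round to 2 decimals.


Shape: closed cylinder
Radius r = 9 ft, Height h = 3 ft
Formula: SA = 2*pi*r^2 + 2*pi*r*h = 2*pi*r*(r + h)
r + h = 12
2 * r * (r + h) = 2 * 9 * 12 = 216
SA = 216 * pi
SA = 678.58
678.58 ft^2


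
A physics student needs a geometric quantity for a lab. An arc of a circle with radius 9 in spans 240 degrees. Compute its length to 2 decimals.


Shape: circular arc
Radius r = 9 in, Angle = 240 degrees
Formula: L = (angle/360) * 2 * pi * r
2 * pi * r = 18 * pi
L = (240/360) * 18 * pi
L = 12 * pi
L = 37.7
37.7 in


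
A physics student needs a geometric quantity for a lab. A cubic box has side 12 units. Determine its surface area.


Shape: cube
Side s = 12 units
A cube has 6 square faces.
Formula: SA = 6 * s^2
s^2 = 144
SA = 6 * 144
SA = 864
864 units^2


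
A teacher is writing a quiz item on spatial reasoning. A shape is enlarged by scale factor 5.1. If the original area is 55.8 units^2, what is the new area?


Linear scale factor k = 5.1
Original area = 55.8 units^2
Rule: under a linear scaling by k, areas scale by k^2.
k^2 = 5.1^2 = 26.01
New area = 55.8 * 26.01
New area = 1451.358
1451.358 units^2


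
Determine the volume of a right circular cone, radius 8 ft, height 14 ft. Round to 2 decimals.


Shape: cone
Radius r = 8 ft, Height h = 14 ft
Formula: V = (1/3) * pi * r^2 * h
r^2 = 64
pi * r^2 * h = pi * 64 * 14 = 896 * pi
V = 896 * pi / 3
V = 938.29
938.29 ft^3


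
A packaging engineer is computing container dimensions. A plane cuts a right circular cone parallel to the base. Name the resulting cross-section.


Solid: right circular cone
Cutting plane: parallel to the base
Visualize the intersection of the plane with the solid's surface.
The boundary of the cut region is a circle.
circle


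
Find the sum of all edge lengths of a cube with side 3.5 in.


Shape: cube
Side s = 3.5 in
A cube has 12 edges, all equal.
Formula: total edge length = 12 * s
Total = 12 * 3.5
Total = 42
42 in


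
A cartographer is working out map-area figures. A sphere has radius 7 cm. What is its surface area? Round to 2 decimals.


Shape: sphere
Radius r = 7 cm
Formula: SA = 4 * pi * r^2
r^2 = 49
SA = 4 * pi * 49
SA = 196 * pi
SA = 615.75
615.75 cm^2


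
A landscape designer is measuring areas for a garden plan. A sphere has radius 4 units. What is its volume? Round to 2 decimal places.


Shape: sphere
Radius r = 4 units
Formula: V = (4/3) * pi * r^3
r^3 = 64
(4/3) * 64 = 85.333333
V = 85.333333 * pi
V = 268.08
268.08 units^3


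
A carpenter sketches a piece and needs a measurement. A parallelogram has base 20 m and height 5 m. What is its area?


Shape: parallelogram
Base b = 20 m, Height h = 5 m
Formula: A = b * h
A = 20 * 5
A = 100
100 m^2


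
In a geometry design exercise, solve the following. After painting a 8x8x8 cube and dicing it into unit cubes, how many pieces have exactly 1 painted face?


Large cube: 8 x 8 x 8, cut into unit cubes.
n = 8, so n - 2 = 6
Cubes with 1 painted face lie in the interior of each face.
A cube has 6 faces; each contributes (n - 2)^2 = 36 such cubes.
Count = 6 * 36 = 216
216 unit cubes


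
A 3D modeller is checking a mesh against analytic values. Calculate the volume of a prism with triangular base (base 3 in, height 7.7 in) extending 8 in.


Shape: triangular prism
Triangle base = 3 in, triangle height = 7.7 in, prism length L = 8 in
Formula: V = (1/2 * b * h_tri) * L
Cross-section area = 0.5 * 3 * 7.7 = 11.55
V = 11.55 * 8
V = 92.4
92.4 in^3


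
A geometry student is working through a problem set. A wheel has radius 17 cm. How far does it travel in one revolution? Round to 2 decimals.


Shape: circle
Radius r = 17 cm
Formula: C = 2 * pi * r
C = 2 * pi * 17
C = 34 * pi
C = 106.81
106.81 cm


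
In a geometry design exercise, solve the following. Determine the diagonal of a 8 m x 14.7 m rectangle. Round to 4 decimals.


Shape: rectangle (diagonal via Pythagoras)
Sides: 8 m and 14.7 m
Formula: d = sqrt(l^2 + w^2)
l^2 = 64, w^2 = 216.09
l^2 + w^2 = 280.09
d = sqrt(280.09)
d = 16.7359
16.7359 m


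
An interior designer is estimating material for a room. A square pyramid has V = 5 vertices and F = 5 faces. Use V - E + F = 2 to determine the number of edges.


Polyhedron: square pyramid
Euler's formula for convex polyhedra: V - E + F = 2
Given: V = 5 vertices and F = 5 faces
Solve for E:
E = V + F - 2 = 5 + 5 - 2 = 8
8 edges


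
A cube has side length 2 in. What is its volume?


Shape: cube
Side s = 2 in
Formula: V = s^3
V = 2 * 2 * 2
V = 4 * 2
V = 8
8 in^3


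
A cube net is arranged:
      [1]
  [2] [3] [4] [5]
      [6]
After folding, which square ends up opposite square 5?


Net: cross layout. Take square 3 as the base (bottom).
Fold the four squares in the horizontal row up around 3: 2 -> left, 4 -> right, 5 wraps to the top.
Fold 1 and 6 up from 3: 1 -> back, 6 -> front.
Opposite pairs are therefore: (1, 6), (2, 4), (3, 5).
Face 5 is opposite face 3.
face 3


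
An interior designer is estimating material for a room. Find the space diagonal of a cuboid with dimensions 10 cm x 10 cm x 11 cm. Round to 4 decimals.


Shape: rectangular box (space diagonal)
l = 10 cm, w = 10 cm, h = 11 cm
Visualize: the diagonal of the base, then a right triangle with that diagonal and the height.
Formula: d = sqrt(l^2 + w^2 + h^2)
l^2 + w^2 + h^2 = 100 + 100 + 121 = 321
d = sqrt(321)
d = 17.9165
17.9165 cm


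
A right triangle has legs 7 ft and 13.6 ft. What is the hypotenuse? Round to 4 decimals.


Shape: right triangle
Legs a = 7 ft, b = 13.6 ft
Formula: c = sqrt(a^2 + b^2)
a^2 = 49, b^2 = 184.96
a^2 + b^2 = 233.96
c = sqrt(233.96)
c = 15.2958
15.2958 ft


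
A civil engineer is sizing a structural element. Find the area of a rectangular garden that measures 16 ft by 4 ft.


Shape: rectangle
Length l = 16 ft, Width w = 4 ft
Formula: A = l * w
A = 16 * 4
A = 64
64 ft^2


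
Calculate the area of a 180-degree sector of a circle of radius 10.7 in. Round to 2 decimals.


Shape: circular sector
Radius r = 10.7 in, Angle = 180 degrees
Formula: A = (angle/360) * pi * r^2
r^2 = 114.49
Fraction of circle = 180/360
A = (180/360) * pi * 114.49
A = 57.245 * pi
A = 179.84
179.84 in^2


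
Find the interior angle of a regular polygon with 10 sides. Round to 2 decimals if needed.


Shape: regular decagon (10 sides)
Formula: interior angle = (n - 2) * 180 / n
(n - 2) = 8
(n - 2) * 180 = 1440
angle = 1440 / 10
angle = 144
144 degrees


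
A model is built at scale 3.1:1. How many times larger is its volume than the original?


Linear scale factor k = 3.1
Rule: under a linear scaling by k, volumes scale by k^3.
k^3 = 3.1 * 3.1 * 3.1
k^3 = 9.61 * 3.1
k^3 = 29.791
Volume scales by a factor of 29.791.
29.791 (dimensionless)


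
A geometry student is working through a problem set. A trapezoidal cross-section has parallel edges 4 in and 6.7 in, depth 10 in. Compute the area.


Shape: trapezoid
Parallel sides a = 4 in, b = 6.7 in; Height h = 10 in
Formula: A = (a + b) * h / 2
a + b = 4 + 6.7 = 10.7
A = 10.7 * 10 / 2
A = 107 / 2
A = 53.5
53.5 in^2


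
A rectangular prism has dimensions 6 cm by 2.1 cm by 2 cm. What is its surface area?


Shape: rectangular prism
l = 6 cm, w = 2.1 cm, h = 2 cm
Formula: SA = 2(lw + lh + wh)
lw = 12.6, lh = 12, wh = 4.2
lw + lh + wh = 28.8
SA = 2 * 28.8
SA = 57.6
57.6 cm^2


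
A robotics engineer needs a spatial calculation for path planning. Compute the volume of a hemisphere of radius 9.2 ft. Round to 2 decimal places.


Shape: hemisphere (half of a sphere)
Radius r = 9.2 ft
Formula: V = (1/2) * (4/3) * pi * r^3 = (2/3) * pi * r^3
r^3 = 778.688
(2/3) * 778.688 = 519.125333
V = 519.125333 * pi
V = 1630.88
1630.88 ft^3


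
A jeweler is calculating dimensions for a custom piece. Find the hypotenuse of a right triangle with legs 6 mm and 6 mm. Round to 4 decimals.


Shape: right triangle
Legs a = 6 mm, b = 6 mm
Formula: c = sqrt(a^2 + b^2)
a^2 = 36, b^2 = 36
a^2 + b^2 = 72
c = sqrt(72)
c = 8.4853
8.4853 mm


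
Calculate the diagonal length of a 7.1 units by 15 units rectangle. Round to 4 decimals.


Shape: rectangle (diagonal via Pythagoras)
Sides: 7.1 units and 15 units
Formula: d = sqrt(l^2 + w^2)
l^2 = 50.41, w^2 = 225
l^2 + w^2 = 275.41
d = sqrt(275.41)
d = 16.5955
16.5955 units


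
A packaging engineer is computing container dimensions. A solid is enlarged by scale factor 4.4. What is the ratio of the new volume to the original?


Linear scale factor k = 4.4
Rule: under a linear scaling by k, volumes scale by k^3.
k^3 = 4.4 * 4.4 * 4.4
k^3 = 19.36 * 4.4
k^3 = 85.184
Volume scales by a factor of 85.184.
85.184 (dimensionless)


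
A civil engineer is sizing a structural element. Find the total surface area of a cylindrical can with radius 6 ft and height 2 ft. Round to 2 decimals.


Shape: closed cylinder
Radius r = 6 ft, Height h = 2 ft
Formula: SA = 2*pi*r^2 + 2*pi*r*h = 2*pi*r*(r + h)
r + h = 8
2 * r * (r + h) = 2 * 6 * 8 = 96
SA = 96 * pi
SA = 301.59
301.59 ft^2


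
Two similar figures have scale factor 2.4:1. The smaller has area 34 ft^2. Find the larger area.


Linear scale factor k = 2.4
Original area = 34 ft^2
Rule: under a linear scaling by k, areas scale by k^2.
k^2 = 2.4^2 = 5.76
New area = 34 * 5.76
New area = 195.84
195.84 ft^2


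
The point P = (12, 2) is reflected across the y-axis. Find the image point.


Transformation: reflection
Original point: (12, 2)
Rule for reflection over the y-axis: (x, y) -> (-x, y)
Apply: (12, 2) -> (-12, 2)
(-12, 2)


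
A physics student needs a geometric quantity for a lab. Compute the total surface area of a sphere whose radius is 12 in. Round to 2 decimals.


Shape: sphere
Radius r = 12 in
Formula: SA = 4 * pi * r^2
r^2 = 144
SA = 4 * pi * 144
SA = 576 * pi
SA = 1809.56
1809.56 in^2


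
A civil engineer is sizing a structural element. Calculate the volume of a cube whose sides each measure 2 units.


Shape: cube
Side s = 2 units
Formula: V = s^3
V = 2 * 2 * 2
V = 4 * 2
V = 8
8 units^3


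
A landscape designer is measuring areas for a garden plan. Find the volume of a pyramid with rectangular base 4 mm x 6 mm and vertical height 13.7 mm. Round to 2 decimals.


Shape: rectangular pyramid
Base: 4 mm x 6 mm, Height h = 13.7 mm
Formula: V = (1/3) * base_area * h
base_area = 4 * 6 = 24
base_area * h = 24 * 13.7 = 328.8
V = 328.8 / 3
V = 109.6
109.6 mm^3


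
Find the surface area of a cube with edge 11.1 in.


Shape: cube
Side s = 11.1 in
A cube has 6 square faces.
Formula: SA = 6 * s^2
s^2 = 123.21
SA = 6 * 123.21
SA = 739.26
739.26 in^2


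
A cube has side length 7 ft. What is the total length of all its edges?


Shape: cube
Side s = 7 ft
A cube has 12 edges, all equal.
Formula: total edge length = 12 * s
Total = 12 * 7
Total = 84
84 ft


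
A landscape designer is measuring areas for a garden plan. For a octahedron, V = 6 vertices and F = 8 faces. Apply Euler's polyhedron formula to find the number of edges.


Polyhedron: octahedron
Euler's formula for convex polyhedra: V - E + F = 2
Given: V = 6 vertices and F = 8 faces
Solve for E:
E = V + F - 2 = 6 + 8 - 2 = 12
12 edges


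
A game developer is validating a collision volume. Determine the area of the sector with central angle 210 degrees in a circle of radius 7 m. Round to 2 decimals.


Shape: circular sector
Radius r = 7 m, Angle = 210 degrees
Formula: A = (angle/360) * pi * r^2
r^2 = 49
Fraction of circle = 210/360
A = (210/360) * pi * 49
A = 28.583333 * pi
A = 89.8
89.8 m^2


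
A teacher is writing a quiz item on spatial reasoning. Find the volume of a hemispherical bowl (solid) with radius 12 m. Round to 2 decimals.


Shape: hemisphere (half of a sphere)
Radius r = 12 m
Formula: V = (1/2) * (4/3) * pi * r^3 = (2/3) * pi * r^3
r^3 = 1728
(2/3) * 1728 = 1152
V = 1152 * pi
V = 3619.11
3619.11 m^3


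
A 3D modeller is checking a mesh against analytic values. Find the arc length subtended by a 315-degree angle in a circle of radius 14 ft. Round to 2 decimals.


Shape: circular arc
Radius r = 14 ft, Angle = 315 degrees
Formula: L = (angle/360) * 2 * pi * r
2 * pi * r = 28 * pi
L = (315/360) * 28 * pi
L = 24.5 * pi
L = 76.97
76.97 ft


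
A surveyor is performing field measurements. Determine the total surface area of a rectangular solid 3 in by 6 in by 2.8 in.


Shape: rectangular prism
l = 3 in, w = 6 in, h = 2.8 in
Formula: SA = 2(lw + lh + wh)
lw = 18, lh = 8.4, wh = 16.8
lw + lh + wh = 43.2
SA = 2 * 43.2
SA = 86.4
86.4 in^2


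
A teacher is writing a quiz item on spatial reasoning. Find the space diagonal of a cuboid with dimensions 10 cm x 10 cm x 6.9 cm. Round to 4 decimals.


Shape: rectangular box (space diagonal)
l = 10 cm, w = 10 cm, h = 6.9 cm
Visualize: the diagonal of the base, then a right triangle with that diagonal and the height.
Formula: d = sqrt(l^2 + w^2 + h^2)
l^2 + w^2 + h^2 = 100 + 100 + 47.61 = 247.61
d = sqrt(247.61)
d = 15.7356
15.7356 cm


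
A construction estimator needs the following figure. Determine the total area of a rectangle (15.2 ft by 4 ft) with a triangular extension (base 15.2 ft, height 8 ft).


Composite shape: rectangle + triangle
Rectangle area = 15.2 * 4 = 60.8
Triangle area = 0.5 * 15.2 * 8 = 60.8
Total = 60.8 + 60.8
Total = 121.6
121.6 ft^2


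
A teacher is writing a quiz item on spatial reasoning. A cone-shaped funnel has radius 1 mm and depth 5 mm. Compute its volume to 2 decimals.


Shape: cone
Radius r = 1 mm, Height h = 5 mm
Formula: V = (1/3) * pi * r^2 * h
r^2 = 1
pi * r^2 * h = pi * 1 * 5 = 5 * pi
V = 5 * pi / 3
V = 5.24
5.24 mm^3


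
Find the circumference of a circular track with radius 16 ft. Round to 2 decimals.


Shape: circle
Radius r = 16 ft
Formula: C = 2 * pi * r
C = 2 * pi * 16
C = 32 * pi
C = 100.53
100.53 ft


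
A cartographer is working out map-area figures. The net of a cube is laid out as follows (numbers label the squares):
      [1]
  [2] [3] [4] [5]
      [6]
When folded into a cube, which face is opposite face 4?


Net: cross layout. Take square 3 as the base (bottom).
Fold the four squares in the horizontal row up around 3: 2 -> left, 4 -> right, 5 wraps to the top.
Fold 1 and 6 up from 3: 1 -> back, 6 -> front.
Opposite pairs are therefore: (1, 6), (2, 4), (3, 5).
Face 4 is opposite face 2.
face 2


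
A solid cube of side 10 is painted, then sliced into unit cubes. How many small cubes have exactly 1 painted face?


Large cube: 10 x 10 x 10, cut into unit cubes.
n = 10, so n - 2 = 8
Cubes with 1 painted face lie in the interior of each face.
A cube has 6 faces; each contributes (n - 2)^2 = 64 such cubes.
Count = 6 * 64 = 384
384 unit cubes


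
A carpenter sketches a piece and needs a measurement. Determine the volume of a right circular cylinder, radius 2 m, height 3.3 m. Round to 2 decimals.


Shape: cylinder
Radius r = 2 m, Height h = 3.3 m
Formula: V = pi * r^2 * h
r^2 = 4
V = pi * 4 * 3.3
V = 13.2 * pi
V = 41.47
41.47 m^3


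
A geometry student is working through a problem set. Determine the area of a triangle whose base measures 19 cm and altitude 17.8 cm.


Shape: triangle
Base b = 19 cm, Height h = 17.8 cm
Formula: A = (1/2) * b * h
A = 0.5 * 19 * 17.8
A = 0.5 * 338.2
A = 169.1
169.1 cm^2


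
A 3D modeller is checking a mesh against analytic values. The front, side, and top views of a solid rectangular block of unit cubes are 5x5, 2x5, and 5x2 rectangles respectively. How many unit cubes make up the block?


Orthographic views of a solid rectangular block:
Front view 5 x 5 -> length = 5, height = 5
Side view 2 x 5 -> width = 2, height = 5 (consistent)
Top view 5 x 2 -> confirms length = 5, width = 2
The block is 5 x 2 x 5.
Total unit cubes = 5 * 2 * 5 = 50
50 unit cubes


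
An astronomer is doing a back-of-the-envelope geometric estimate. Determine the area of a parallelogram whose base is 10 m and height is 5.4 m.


Shape: parallelogram
Base b = 10 m, Height h = 5.4 m
Formula: A = b * h
A = 10 * 5.4
A = 54
54 m^2


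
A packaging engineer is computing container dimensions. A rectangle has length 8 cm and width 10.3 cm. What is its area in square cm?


Shape: rectangle
Length l = 8 cm, Width w = 10.3 cm
Formula: A = l * w
A = 8 * 10.3
A = 82.4
82.4 cm^2


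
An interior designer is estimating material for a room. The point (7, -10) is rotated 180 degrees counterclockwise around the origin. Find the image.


Transformation: rotation about the origin
Original point: (7, -10)
Rule for 180 deg: (x, y) -> (-x, -y)
Apply: (7, -10) -> (-7, 10)
(-7, 10)


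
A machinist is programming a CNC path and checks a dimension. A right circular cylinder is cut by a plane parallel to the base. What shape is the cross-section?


Solid: right circular cylinder
Cutting plane: parallel to the base
Visualize the intersection of the plane with the solid's surface.
The boundary of the cut region is a circle.
circle


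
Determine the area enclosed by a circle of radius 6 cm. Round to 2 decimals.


Shape: circle
Radius r = 6 cm
Formula: A = pi * r^2
r^2 = 6^2 = 36
A = pi * 36
A = 113.1
113.1 cm^2


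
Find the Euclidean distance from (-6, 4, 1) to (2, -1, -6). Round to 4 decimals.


3D distance between two points
P1 = (-6, 4, 1), P2 = (2, -1, -6)
Formula: d = sqrt((x2-x1)^2 + (y2-y1)^2 + (z2-z1)^2)
dx = 2 - -6 = 8
dy = -1 - 4 = -5
dz = -6 - 1 = -7
dx^2 + dy^2 + dz^2 = 64 + 25 + 49 = 138
d = sqrt(138)
d = 11.7473
11.7473 units


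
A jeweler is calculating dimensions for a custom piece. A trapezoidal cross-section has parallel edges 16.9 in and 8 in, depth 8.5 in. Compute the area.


Shape: trapezoid
Parallel sides a = 16.9 in, b = 8 in; Height h = 8.5 in
Formula: A = (a + b) * h / 2
a + b = 16.9 + 8 = 24.9
A = 24.9 * 8.5 / 2
A = 211.65 / 2
A = 105.825
105.825 in^2


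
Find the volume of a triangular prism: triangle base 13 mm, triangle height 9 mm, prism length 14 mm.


Shape: triangular prism
Triangle base = 13 mm, triangle height = 9 mm, prism length L = 14 mm
Formula: V = (1/2 * b * h_tri) * L
Cross-section area = 0.5 * 13 * 9 = 58.5
V = 58.5 * 14
V = 819
819 mm^3


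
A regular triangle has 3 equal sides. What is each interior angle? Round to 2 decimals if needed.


Shape: regular triangle (3 sides)
Formula: interior angle = (n - 2) * 180 / n
(n - 2) = 1
(n - 2) * 180 = 180
angle = 180 / 3
angle = 60
60 degrees


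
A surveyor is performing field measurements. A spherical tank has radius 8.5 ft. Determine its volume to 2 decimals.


Shape: sphere
Radius r = 8.5 ft
Formula: V = (4/3) * pi * r^3
r^3 = 614.125
(4/3) * 614.125 = 818.833333
V = 818.833333 * pi
V = 2572.44
2572.44 ft^3


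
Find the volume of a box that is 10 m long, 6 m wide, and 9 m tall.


Shape: rectangular prism
l = 10 m, w = 6 m, h = 9 m
Formula: V = l * w * h
V = 10 * 6 * 9
V = 60 * 9
V = 540
540 m^3


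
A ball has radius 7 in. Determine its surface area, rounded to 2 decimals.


Shape: sphere
Radius r = 7 in
Formula: SA = 4 * pi * r^2
r^2 = 49
SA = 4 * pi * 49
SA = 196 * pi
SA = 615.75
615.75 in^2


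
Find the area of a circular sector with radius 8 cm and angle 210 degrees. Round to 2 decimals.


Shape: circular sector
Radius r = 8 cm, Angle = 210 degrees
Formula: A = (angle/360) * pi * r^2
r^2 = 64
Fraction of circle = 210/360
A = (210/360) * pi * 64
A = 37.333333 * pi
A = 117.29
117.29 cm^2


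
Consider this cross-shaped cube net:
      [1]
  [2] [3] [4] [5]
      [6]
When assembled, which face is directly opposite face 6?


Net: cross layout. Take square 3 as the base (bottom).
Fold the four squares in the horizontal row up around 3: 2 -> left, 4 -> right, 5 wraps to the top.
Fold 1 and 6 up from 3: 1 -> back, 6 -> front.
Opposite pairs are therefore: (1, 6), (2, 4), (3, 5).
Face 6 is opposite face 1.
face 1


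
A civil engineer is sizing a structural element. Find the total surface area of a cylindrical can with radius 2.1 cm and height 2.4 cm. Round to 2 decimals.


Shape: closed cylinder
Radius r = 2.1 cm, Height h = 2.4 cm
Formula: SA = 2*pi*r^2 + 2*pi*r*h = 2*pi*r*(r + h)
r + h = 4.5
2 * r * (r + h) = 2 * 2.1 * 4.5 = 18.9
SA = 18.9 * pi
SA = 59.38
59.38 cm^2


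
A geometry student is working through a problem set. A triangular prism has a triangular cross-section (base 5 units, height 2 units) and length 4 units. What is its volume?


Shape: triangular prism
Triangle base = 5 units, triangle height = 2 units, prism length L = 4 units
Formula: V = (1/2 * b * h_tri) * L
Cross-section area = 0.5 * 5 * 2 = 5
V = 5 * 4
V = 20
20 units^3


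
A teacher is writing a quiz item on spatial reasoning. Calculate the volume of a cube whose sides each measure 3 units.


Shape: cube
Side s = 3 units
Formula: V = s^3
V = 3 * 3 * 3
V = 9 * 3
V = 27
27 units^3


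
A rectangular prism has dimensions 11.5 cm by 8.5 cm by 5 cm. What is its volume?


Shape: rectangular prism
l = 11.5 cm, w = 8.5 cm, h = 5 cm
Formula: V = l * w * h
V = 11.5 * 8.5 * 5
V = 97.75 * 5
V = 488.75
488.75 cm^3


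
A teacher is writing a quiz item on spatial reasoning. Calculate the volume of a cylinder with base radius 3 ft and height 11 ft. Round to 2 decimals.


Shape: cylinder
Radius r = 3 ft, Height h = 11 ft
Formula: V = pi * r^2 * h
r^2 = 9
V = pi * 9 * 11
V = 99 * pi
V = 311.02
311.02 ft^3


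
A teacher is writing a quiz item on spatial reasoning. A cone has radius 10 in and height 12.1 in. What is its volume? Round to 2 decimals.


Shape: cone
Radius r = 10 in, Height h = 12.1 in
Formula: V = (1/3) * pi * r^2 * h
r^2 = 100
pi * r^2 * h = pi * 100 * 12.1 = 1210 * pi
V = 1210 * pi / 3
V = 1267.11
1267.11 in^3


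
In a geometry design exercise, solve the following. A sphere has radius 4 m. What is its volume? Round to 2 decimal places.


Shape: sphere
Radius r = 4 m
Formula: V = (4/3) * pi * r^3
r^3 = 64
(4/3) * 64 = 85.333333
V = 85.333333 * pi
V = 268.08
268.08 m^3


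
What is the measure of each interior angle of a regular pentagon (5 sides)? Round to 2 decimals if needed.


Shape: regular pentagon (5 sides)
Formula: interior angle = (n - 2) * 180 / n
(n - 2) = 3
(n - 2) * 180 = 540
angle = 540 / 5
angle = 108
108 degrees


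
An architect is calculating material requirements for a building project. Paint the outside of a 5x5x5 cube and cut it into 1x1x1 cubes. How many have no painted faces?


Large cube: 5 x 5 x 5, cut into unit cubes.
n = 5, so n - 2 = 3
Unpainted cubes form the interior (n - 2)^3 block.
(n - 2)^3 = 3^3 = 27
27 unit cubes


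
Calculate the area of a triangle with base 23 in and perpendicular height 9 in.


Shape: triangle
Base b = 23 in, Height h = 9 in
Formula: A = (1/2) * b * h
A = 0.5 * 23 * 9
A = 0.5 * 207
A = 103.5
103.5 in^2


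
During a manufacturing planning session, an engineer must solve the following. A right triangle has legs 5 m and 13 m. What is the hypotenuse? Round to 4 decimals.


Shape: right triangle
Legs a = 5 m, b = 13 m
Formula: c = sqrt(a^2 + b^2)
a^2 = 25, b^2 = 169
a^2 + b^2 = 194
c = sqrt(194)
c = 13.9284
13.9284 m


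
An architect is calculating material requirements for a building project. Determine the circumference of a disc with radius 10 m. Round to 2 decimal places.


Shape: circle
Radius r = 10 m
Formula: C = 2 * pi * r
C = 2 * pi * 10
C = 20 * pi
C = 62.83
62.83 m


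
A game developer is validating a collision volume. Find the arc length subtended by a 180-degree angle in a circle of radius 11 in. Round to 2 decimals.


Shape: circular arc
Radius r = 11 in, Angle = 180 degrees
Formula: L = (angle/360) * 2 * pi * r
2 * pi * r = 22 * pi
L = (180/360) * 22 * pi
L = 11 * pi
L = 34.56
34.56 in


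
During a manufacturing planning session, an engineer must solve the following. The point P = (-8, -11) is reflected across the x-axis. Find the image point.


Transformation: reflection
Original point: (-8, -11)
Rule for reflection over the x-axis: (x, y) -> (x, -y)
Apply: (-8, -11) -> (-8, 11)
(-8, 11)


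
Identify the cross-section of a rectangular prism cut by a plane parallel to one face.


Solid: rectangular prism
Cutting plane: parallel to one face
Visualize the intersection of the plane with the solid's surface.
The boundary of the cut region is a rectangle.
rectangle


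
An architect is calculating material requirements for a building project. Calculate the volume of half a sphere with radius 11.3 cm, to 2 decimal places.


Shape: hemisphere (half of a sphere)
Radius r = 11.3 cm
Formula: V = (1/2) * (4/3) * pi * r^3 = (2/3) * pi * r^3
r^3 = 1442.897
(2/3) * 1442.897 = 961.931333
V = 961.931333 * pi
V = 3022
3022 cm^3


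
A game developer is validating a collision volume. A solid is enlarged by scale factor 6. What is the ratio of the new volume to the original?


Linear scale factor k = 6
Rule: under a linear scaling by k, volumes scale by k^3.
k^3 = 6 * 6 * 6
k^3 = 36 * 6
k^3 = 216
Volume scales by a factor of 216.
216 (dimensionless)


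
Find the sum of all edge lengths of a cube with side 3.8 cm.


Shape: cube
Side s = 3.8 cm
A cube has 12 edges, all equal.
Formula: total edge length = 12 * s
Total = 12 * 3.8
Total = 45.6
45.6 cm


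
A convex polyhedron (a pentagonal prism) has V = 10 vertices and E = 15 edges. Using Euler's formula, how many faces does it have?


Polyhedron: pentagonal prism
Euler's formula for convex polyhedra: V - E + F = 2
Given: V = 10 vertices and E = 15 edges
Solve for F:
F = 2 + E - V = 2 + 15 - 10 = 7
7 faces


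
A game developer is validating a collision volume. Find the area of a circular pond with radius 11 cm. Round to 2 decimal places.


Shape: circle
Radius r = 11 cm
Formula: A = pi * r^2
r^2 = 11^2 = 121
A = pi * 121
A = 380.13
380.13 cm^2


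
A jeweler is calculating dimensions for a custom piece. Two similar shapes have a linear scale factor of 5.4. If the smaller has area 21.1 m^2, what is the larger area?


Linear scale factor k = 5.4
Original area = 21.1 m^2
Rule: under a linear scaling by k, areas scale by k^2.
k^2 = 5.4^2 = 29.16
New area = 21.1 * 29.16
New area = 615.276
615.276 m^2


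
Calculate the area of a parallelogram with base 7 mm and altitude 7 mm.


Shape: parallelogram
Base b = 7 mm, Height h = 7 mm
Formula: A = b * h
A = 7 * 7
A = 49
49 mm^2


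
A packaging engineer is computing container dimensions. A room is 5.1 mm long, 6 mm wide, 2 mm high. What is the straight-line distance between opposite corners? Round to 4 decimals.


Shape: rectangular box (space diagonal)
l = 5.1 mm, w = 6 mm, h = 2 mm
Visualize: the diagonal of the base, then a right triangle with that diagonal and the height.
Formula: d = sqrt(l^2 + w^2 + h^2)
l^2 + w^2 + h^2 = 26.01 + 36 + 4 = 66.01
d = sqrt(66.01)
d = 8.1247
8.1247 mm


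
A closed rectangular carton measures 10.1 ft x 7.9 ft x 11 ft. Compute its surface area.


Shape: rectangular prism
l = 10.1 ft, w = 7.9 ft, h = 11 ft
Formula: SA = 2(lw + lh + wh)
lw = 79.79, lh = 111.1, wh = 86.9
lw + lh + wh = 277.79
SA = 2 * 277.79
SA = 555.58
555.58 ft^2


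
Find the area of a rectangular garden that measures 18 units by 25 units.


Shape: rectangle
Length l = 18 units, Width w = 25 units
Formula: A = l * w
A = 18 * 25
A = 450
450 units^2


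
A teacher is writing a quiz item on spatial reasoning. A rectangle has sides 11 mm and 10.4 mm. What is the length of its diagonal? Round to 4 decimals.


Shape: rectangle (diagonal via Pythagoras)
Sides: 11 mm and 10.4 mm
Formula: d = sqrt(l^2 + w^2)
l^2 = 121, w^2 = 108.16
l^2 + w^2 = 229.16
d = sqrt(229.16)
d = 15.138
15.138 mm


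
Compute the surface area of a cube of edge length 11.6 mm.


Shape: cube
Side s = 11.6 mm
A cube has 6 square faces.
Formula: SA = 6 * s^2
s^2 = 134.56
SA = 6 * 134.56
SA = 807.36
807.36 mm^2


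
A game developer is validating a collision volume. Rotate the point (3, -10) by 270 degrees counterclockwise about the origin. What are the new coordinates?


Transformation: rotation about the origin
Original point: (3, -10)
Rule for 270 deg counterclockwise: (x, y) -> (y, -x)
Apply: (3, -10) -> (-10, -3)
(-10, -3)


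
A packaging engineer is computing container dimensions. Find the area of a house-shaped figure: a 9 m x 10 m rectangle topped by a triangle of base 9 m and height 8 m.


Composite shape: rectangle + triangle
Rectangle area = 9 * 10 = 90
Triangle area = 0.5 * 9 * 8 = 36
Total = 90 + 36
Total = 126
126 m^2


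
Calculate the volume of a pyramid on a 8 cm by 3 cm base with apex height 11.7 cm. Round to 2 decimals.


Shape: rectangular pyramid
Base: 8 cm x 3 cm, Height h = 11.7 cm
Formula: V = (1/3) * base_area * h
base_area = 8 * 3 = 24
base_area * h = 24 * 11.7 = 280.8
V = 280.8 / 3
V = 93.6
93.6 cm^3


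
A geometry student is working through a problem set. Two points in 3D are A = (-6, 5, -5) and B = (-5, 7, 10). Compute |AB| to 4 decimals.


3D distance between two points
P1 = (-6, 5, -5), P2 = (-5, 7, 10)
Formula: d = sqrt((x2-x1)^2 + (y2-y1)^2 + (z2-z1)^2)
dx = -5 - -6 = 1
dy = 7 - 5 = 2
dz = 10 - -5 = 15
dx^2 + dy^2 + dz^2 = 1 + 4 + 225 = 230
d = sqrt(230)
d = 15.1658
15.1658 units


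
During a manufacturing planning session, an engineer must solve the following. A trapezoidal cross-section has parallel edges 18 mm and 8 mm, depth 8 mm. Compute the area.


Shape: trapezoid
Parallel sides a = 18 mm, b = 8 mm; Height h = 8 mm
Formula: A = (a + b) * h / 2
a + b = 18 + 8 = 26
A = 26 * 8 / 2
A = 208 / 2
A = 104
104 mm^2


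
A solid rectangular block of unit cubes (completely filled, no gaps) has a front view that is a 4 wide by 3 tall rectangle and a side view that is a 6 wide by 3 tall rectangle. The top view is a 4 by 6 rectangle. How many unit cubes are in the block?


Orthographic views of a solid rectangular block:
Front view 4 x 3 -> length = 4, height = 3
Side view 6 x 3 -> width = 6, height = 3 (consistent)
Top view 4 x 6 -> confirms length = 4, width = 6
The block is 4 x 6 x 3.
Total unit cubes = 4 * 6 * 3 = 72
72 unit cubes


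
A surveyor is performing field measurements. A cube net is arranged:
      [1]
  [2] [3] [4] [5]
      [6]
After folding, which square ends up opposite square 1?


Net: cross layout. Take square 3 as the base (bottom).
Fold the four squares in the horizontal row up around 3: 2 -> left, 4 -> right, 5 wraps to the top.
Fold 1 and 6 up from 3: 1 -> back, 6 -> front.
Opposite pairs are therefore: (1, 6), (2, 4), (3, 5).
Face 1 is opposite face 6.
face 6


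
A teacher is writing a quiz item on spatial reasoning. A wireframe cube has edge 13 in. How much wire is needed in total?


Shape: cube
Side s = 13 in
A cube has 12 edges, all equal.
Formula: total edge length = 12 * s
Total = 12 * 13
Total = 156
156 in


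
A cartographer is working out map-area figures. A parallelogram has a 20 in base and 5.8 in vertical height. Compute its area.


Shape: parallelogram
Base b = 20 in, Height h = 5.8 in
Formula: A = b * h
A = 20 * 5.8
A = 116
116 in^2


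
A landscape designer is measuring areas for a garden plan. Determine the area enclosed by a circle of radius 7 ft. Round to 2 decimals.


Shape: circle
Radius r = 7 ft
Formula: A = pi * r^2
r^2 = 7^2 = 49
A = pi * 49
A = 153.94
153.94 ft^2


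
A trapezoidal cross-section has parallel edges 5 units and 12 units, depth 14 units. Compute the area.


Shape: trapezoid
Parallel sides a = 5 units, b = 12 units; Height h = 14 units
Formula: A = (a + b) * h / 2
a + b = 5 + 12 = 17
A = 17 * 14 / 2
A = 238 / 2
A = 119
119 units^2


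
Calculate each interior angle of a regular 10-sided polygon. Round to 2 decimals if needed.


Shape: regular decagon (10 sides)
Formula: interior angle = (n - 2) * 180 / n
(n - 2) = 8
(n - 2) * 180 = 1440
angle = 1440 / 10
angle = 144
144 degrees


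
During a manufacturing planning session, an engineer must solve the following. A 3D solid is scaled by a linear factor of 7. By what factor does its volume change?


Linear scale factor k = 7
Rule: under a linear scaling by k, volumes scale by k^3.
k^3 = 7 * 7 * 7
k^3 = 49 * 7
k^3 = 343
Volume scales by a factor of 343.
343 (dimensionless)


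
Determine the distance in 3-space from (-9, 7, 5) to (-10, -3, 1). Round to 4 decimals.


3D distance between two points
P1 = (-9, 7, 5), P2 = (-10, -3, 1)
Formula: d = sqrt((x2-x1)^2 + (y2-y1)^2 + (z2-z1)^2)
dx = -10 - -9 = -1
dy = -3 - 7 = -10
dz = 1 - 5 = -4
dx^2 + dy^2 + dz^2 = 1 + 100 + 16 = 117
d = sqrt(117)
d = 10.8167
10.8167 units


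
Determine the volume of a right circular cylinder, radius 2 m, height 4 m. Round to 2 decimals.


Shape: cylinder
Radius r = 2 m, Height h = 4 m
Formula: V = pi * r^2 * h
r^2 = 4
V = pi * 4 * 4
V = 16 * pi
V = 50.27
50.27 m^3


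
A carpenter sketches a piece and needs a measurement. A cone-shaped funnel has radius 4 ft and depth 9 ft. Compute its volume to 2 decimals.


Shape: cone
Radius r = 4 ft, Height h = 9 ft
Formula: V = (1/3) * pi * r^2 * h
r^2 = 16
pi * r^2 * h = pi * 16 * 9 = 144 * pi
V = 144 * pi / 3
V = 150.8
150.8 ft^3


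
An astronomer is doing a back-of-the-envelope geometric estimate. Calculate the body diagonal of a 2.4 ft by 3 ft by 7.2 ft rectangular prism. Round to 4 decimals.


Shape: rectangular box (space diagonal)
l = 2.4 ft, w = 3 ft, h = 7.2 ft
Visualize: the diagonal of the base, then a right triangle with that diagonal and the height.
Formula: d = sqrt(l^2 + w^2 + h^2)
l^2 + w^2 + h^2 = 5.76 + 9 + 51.84 = 66.6
d = sqrt(66.6)
d = 8.1609
8.1609 ft
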